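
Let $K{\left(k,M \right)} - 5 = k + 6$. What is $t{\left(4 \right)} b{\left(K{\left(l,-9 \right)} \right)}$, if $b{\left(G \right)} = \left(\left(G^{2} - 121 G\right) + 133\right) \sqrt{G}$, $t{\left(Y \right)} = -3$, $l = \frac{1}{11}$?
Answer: $\frac{394215 \sqrt{1342}}{1331} \approx 10850.0$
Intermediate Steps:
$l = \frac{1}{11} \approx 0.090909$
$K{\left(k,M \right)} = 11 + k$ ($K{\left(k,M \right)} = 5 + \left(k + 6\right) = 5 + \left(6 + k\right) = 11 + k$)
$b{\left(G \right)} = \sqrt{G} \left(133 + G^{2} - 121 G\right)$ ($b{\left(G \right)} = \left(133 + G^{2} - 121 G\right) \sqrt{G} = \sqrt{G} \left(133 + G^{2} - 121 G\right)$)
$t{\left(4 \right)} b{\left(K{\left(l,-9 \right)} \right)} = - 3 \sqrt{11 + \frac{1}{11}} \left(133 + \left(11 + \frac{1}{11}\right)^{2} - 121 \left(11 + \frac{1}{11}\right)\right) = - 3 \sqrt{\frac{122}{11}} \left(133 + \left(\frac{122}{11}\right)^{2} - 1342\right) = - 3 \frac{\sqrt{1342}}{11} \left(133 + \frac{14884}{121} - 1342\right) = - 3 \frac{\sqrt{1342}}{11} \left(- \frac{131405}{121}\right) = - 3 \left(- \frac{131405 \sqrt{1342}}{1331}\right) = \frac{394215 \sqrt{1342}}{1331}$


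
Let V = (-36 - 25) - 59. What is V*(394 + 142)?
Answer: -64320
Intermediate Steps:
V = -120 (V = -61 - 59 = -120)
V*(394 + 142) = -120*(394 + 142) = -120*536 = -64320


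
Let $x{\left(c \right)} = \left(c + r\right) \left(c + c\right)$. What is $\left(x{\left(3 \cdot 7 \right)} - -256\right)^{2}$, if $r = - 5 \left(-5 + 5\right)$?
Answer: $1295044$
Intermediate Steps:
$r = 0$ ($r = \left(-5\right) 0 = 0$)
$x{\left(c \right)} = 2 c^{2}$ ($x{\left(c \right)} = \left(c + 0\right) \left(c + c\right) = c 2 c = 2 c^{2}$)
$\left(x{\left(3 \cdot 7 \right)} - -256\right)^{2} = \left(2 \left(3 \cdot 7\right)^{2} - -256\right)^{2} = \left(2 \cdot 21^{2} + 256\right)^{2} = \left(2 \cdot 441 + 256\right)^{2} = \left(882 + 256\right)^{2} = 1138^{2} = 1295044$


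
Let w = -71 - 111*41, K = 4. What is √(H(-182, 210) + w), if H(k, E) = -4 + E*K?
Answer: I*√3786 ≈ 61.53*I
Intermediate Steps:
w = -4622 (w = -71 - 4551 = -4622)
H(k, E) = -4 + 4*E (H(k, E) = -4 + E*4 = -4 + 4*E)
√(H(-182, 210) + w) = √((-4 + 4*210) - 4622) = √((-4 + 840) - 4622) = √(836 - 4622) = √(-3786) = I*√3786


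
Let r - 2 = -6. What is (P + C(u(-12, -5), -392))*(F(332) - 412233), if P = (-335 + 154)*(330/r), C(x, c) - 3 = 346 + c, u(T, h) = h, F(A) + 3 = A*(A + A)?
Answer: -2855627426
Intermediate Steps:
F(A) = -3 + 2*A**2 (F(A) = -3 + A*(A + A) = -3 + A*(2*A) = -3 + 2*A**2)
r = -4 (r = 2 - 6 = -4)
C(x, c) = 349 + c (C(x, c) = 3 + (346 + c) = 349 + c)
P = 29865/2 (P = (-335 + 154)*(330/(-4)) = -59730*(-1)/4 = -181*(-165/2) = 29865/2 ≈ 14933.)
(P + C(u(-12, -5), -392))*(F(332) - 412233) = (29865/2 + (349 - 392))*((-3 + 2*332**2) - 412233) = (29865/2 - 43)*((-3 + 2*110224) - 412233) = 29779*((-3 + 220448) - 412233)/2 = 29779*(220445 - 412233)/2 = (29779/2)*(-191788) = -2855627426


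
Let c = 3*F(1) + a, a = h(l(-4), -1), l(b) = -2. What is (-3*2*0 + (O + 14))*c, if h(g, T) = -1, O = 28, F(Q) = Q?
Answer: 84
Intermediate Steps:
a = -1
c = 2 (c = 3*1 - 1 = 3 - 1 = 2)
(-3*2*0 + (O + 14))*c = (-3*2*0 + (28 + 14))*2 = (-6*0 + 42)*2 = (0 + 42)*2 = 42*2 = 84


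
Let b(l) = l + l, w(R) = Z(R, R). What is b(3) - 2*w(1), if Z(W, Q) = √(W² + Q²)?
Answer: 6 - 2*√2 ≈ 3.1716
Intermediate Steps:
Z(W, Q) = √(Q² + W²)
w(R) = √2*√(R²) (w(R) = √(R² + R²) = √(2*R²) = √2*√(R²))
b(l) = 2*l
b(3) - 2*w(1) = 2*3 - 2*√2*√(1²) = 6 - 2*√2*√1 = 6 - 2*√2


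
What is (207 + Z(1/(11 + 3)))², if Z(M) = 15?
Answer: 49284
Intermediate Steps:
(207 + Z(1/(11 + 3)))² = (207 + 15)² = 222² = 49284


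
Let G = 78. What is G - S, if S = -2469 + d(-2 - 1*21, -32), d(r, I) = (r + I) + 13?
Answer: 2589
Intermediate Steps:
d(r, I) = 13 + I + r (d(r, I) = (I + r) + 13 = 13 + I + r)
S = -2511 (S = -2469 + (13 - 32 + (-2 - 1*21)) = -2469 + (13 - 32 + (-2 - 21)) = -2469 + (13 - 32 - 23) = -2469 - 42 = -2511)
G - S = 78 - 1*(-2511) = 78 + 2511 = 2589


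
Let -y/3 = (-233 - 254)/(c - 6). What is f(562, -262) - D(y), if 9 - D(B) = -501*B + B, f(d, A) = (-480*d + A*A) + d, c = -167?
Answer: -33966899/173 ≈ -1.9634e+5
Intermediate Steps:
y = -1461/173 (y = -3*(-233 - 254)/(-167 - 6) = -(-1461)/(-173) = -(-1461)*(-1)/173 = -3*487/173 = -1461/173 ≈ -8.4451)
f(d, A) = A² - 479*d (f(d, A) = (-480*d + A²) + d = (A² - 480*d) + d = A² - 479*d)
D(B) = 9 + 500*B (D(B) = 9 - (-501*B + B) = 9 - (-500)*B = 9 + 500*B)
f(562, -262) - D(y) = ((-262)² - 479*562) - (9 + 500*(-1461/173)) = (68644 - 269198) - (9 - 730500/173) = -200554 - 1*(-728943/173) = -200554 + 728943/173 = -33966899/173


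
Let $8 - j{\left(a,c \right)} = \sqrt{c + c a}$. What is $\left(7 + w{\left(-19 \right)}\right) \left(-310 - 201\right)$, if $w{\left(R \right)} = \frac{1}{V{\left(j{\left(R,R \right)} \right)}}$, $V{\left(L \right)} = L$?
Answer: $- \frac{495159}{139} + \frac{1533 \sqrt{38}}{278} \approx -3528.3$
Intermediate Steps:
$j{\left(a,c \right)} = 8 - \sqrt{c + a c}$ ($j{\left(a,c \right)} = 8 - \sqrt{c + c a} = 8 - \sqrt{c + a c}$)
$w{\left(R \right)} = \frac{1}{8 - \sqrt{R \left(1 + R\right)}}$
$\left(7 + w{\left(-19 \right)}\right) \left(-310 - 201\right) = \left(7 - \frac{1}{-8 + \sqrt{- 19 \left(1 - 19\right)}}\right) \left(-310 - 201\right) = \left(7 - \frac{1}{-8 + \sqrt{\left(-19\right) \left(-18\right)}}\right) \left(-511\right) = \left(7 - \frac{1}{-8 + \sqrt{342}}\right) \left(-511\right) = \left(7 - \frac{1}{-8 + 3 \sqrt{38}}\right) \left(-511\right) = -3577 + \frac{511}{-8 + 3 \sqrt{38}}$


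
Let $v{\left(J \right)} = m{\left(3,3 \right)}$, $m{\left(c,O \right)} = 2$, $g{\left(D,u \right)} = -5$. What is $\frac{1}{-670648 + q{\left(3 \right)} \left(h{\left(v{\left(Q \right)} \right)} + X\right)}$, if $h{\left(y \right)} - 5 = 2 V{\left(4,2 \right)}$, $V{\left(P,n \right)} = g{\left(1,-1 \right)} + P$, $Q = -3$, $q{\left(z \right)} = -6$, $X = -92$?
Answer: $- \frac{1}{670114} \approx -1.4923 \cdot 10^{-6}$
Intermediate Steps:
$v{\left(J \right)} = 2$
$V{\left(P,n \right)} = -5 + P$
$h{\left(y \right)} = 3$ ($h{\left(y \right)} = 5 + 2 \left(-5 + 4\right) = 5 + 2 \left(-1\right) = 5 - 2 = 3$)
$\frac{1}{-670648 + q{\left(3 \right)} \left(h{\left(v{\left(Q \right)} \right)} + X\right)} = \frac{1}{-670648 - 6 \left(3 - 92\right)} = \frac{1}{-670648 - -534} = \frac{1}{-670648 + 534} = \frac{1}{-670114} = - \frac{1}{670114}$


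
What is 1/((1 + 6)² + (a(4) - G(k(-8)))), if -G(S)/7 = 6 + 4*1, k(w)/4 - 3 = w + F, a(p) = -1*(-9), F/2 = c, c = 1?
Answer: 1/128 ≈ 0.0078125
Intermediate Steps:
F = 2 (F = 2*1 = 2)
a(p) = 9
k(w) = 20 + 4*w (k(w) = 12 + 4*(w + 2) = 12 + 4*(2 + w) = 12 + (8 + 4*w) = 20 + 4*w)
G(S) = -70 (G(S) = -7*(6 + 4*1) = -7*(6 + 4) = -7*10 = -70)
1/((1 + 6)² + (a(4) - G(k(-8)))) = 1/((1 + 6)² + (9 - 1*(-70))) = 1/(7² + (9 + 70)) = 1/(49 + 79) = 1/128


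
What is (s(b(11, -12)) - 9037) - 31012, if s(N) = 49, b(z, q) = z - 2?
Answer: -40000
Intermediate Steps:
b(z, q) = -2 + z
(s(b(11, -12)) - 9037) - 31012 = (49 - 9037) - 31012 = -8988 - 31012 = -40000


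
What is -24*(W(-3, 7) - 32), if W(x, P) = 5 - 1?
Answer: 672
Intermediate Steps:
W(x, P) = 4
-24*(W(-3, 7) - 32) = -24*(4 - 32) = -24*(-28) = 672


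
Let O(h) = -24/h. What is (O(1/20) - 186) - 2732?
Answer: -3398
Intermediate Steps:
(O(1/20) - 186) - 2732 = (-24/(1/20) - 186) - 2732 = (-24/1/20 - 186) - 2732 = (-24*20 - 186) - 2732 = (-480 - 186) - 2732 = -666 - 2732 = -3398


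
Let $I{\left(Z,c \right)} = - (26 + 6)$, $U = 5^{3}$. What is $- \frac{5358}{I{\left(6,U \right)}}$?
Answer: $\frac{2679}{16} \approx 167.44$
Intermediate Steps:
$U = 125$
$I{\left(Z,c \right)} = -32$ ($I{\left(Z,c \right)} = \left(-1\right) 32 = -32$)
$- \frac{5358}{I{\left(6,U \right)}} = - \frac{5358}{-32} = \left(-5358\right) \left(- \frac{1}{32}\right) = \frac{2679}{16}$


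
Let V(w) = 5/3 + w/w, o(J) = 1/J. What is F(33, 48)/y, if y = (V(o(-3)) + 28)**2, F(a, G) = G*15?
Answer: 405/529 ≈ 0.76560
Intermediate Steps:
F(a, G) = 15*G
V(w) = 8/3 (V(w) = 5*(1/3) + 1 = 5/3 + 1 = 8/3)
y = 8464/9 (y = (8/3 + 28)**2 = (92/3)**2 = 8464/9 ≈ 940.44)
F(33, 48)/y = (15*48)/(8464/9) = 720*(9/8464) = 405/529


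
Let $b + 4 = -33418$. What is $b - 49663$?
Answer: $-83085$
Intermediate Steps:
$b = -33422$ ($b = -4 - 33418 = -33422$)
$b - 49663 = -33422 - 49663 = -83085$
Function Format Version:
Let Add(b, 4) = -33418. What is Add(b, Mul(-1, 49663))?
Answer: -83085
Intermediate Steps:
b = -33422 (b = Add(-4, -33418) = -33422)
Add(b, Mul(-1, 49663)) = Add(-33422, Mul(-1, 49663)) = Add(-33422, -49663) = -83085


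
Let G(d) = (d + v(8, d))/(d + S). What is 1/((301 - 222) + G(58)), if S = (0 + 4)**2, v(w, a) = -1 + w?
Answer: 74/5911 ≈ 0.012519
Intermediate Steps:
S = 16 (S = 4**2 = 16)
G(d) = (7 + d)/(16 + d) (G(d) = (d + (-1 + 8))/(d + 16) = (d + 7)/(16 + d) = (7 + d)/(16 + d))
1/((301 - 222) + G(58)) = 1/((301 - 222) + (7 + 58)/(16 + 58)) = 1/(79 + 65/74) = 1/(5911/74) = 74/5911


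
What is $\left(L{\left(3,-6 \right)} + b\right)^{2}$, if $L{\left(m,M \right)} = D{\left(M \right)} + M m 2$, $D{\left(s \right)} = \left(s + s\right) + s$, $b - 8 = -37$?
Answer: $6889$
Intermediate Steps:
$b = -29$ ($b = 8 - 37 = -29$)
$D{\left(s \right)} = 3 s$ ($D{\left(s \right)} = 2 s + s = 3 s$)
$L{\left(m,M \right)} = 3 M + 2 M m$ ($L{\left(m,M \right)} = 3 M + M m 2 = 3 M + 2 M m$)
$\left(L{\left(3,-6 \right)} + b\right)^{2} = \left(- 6 \left(3 + 2 \cdot 3\right) - 29\right)^{2} = \left(- 6 \left(3 + 6\right) - 29\right)^{2} = \left(\left(-6\right) 9 - 29\right)^{2} = \left(-54 - 29\right)^{2} = \left(-83\right)^{2} = 6889$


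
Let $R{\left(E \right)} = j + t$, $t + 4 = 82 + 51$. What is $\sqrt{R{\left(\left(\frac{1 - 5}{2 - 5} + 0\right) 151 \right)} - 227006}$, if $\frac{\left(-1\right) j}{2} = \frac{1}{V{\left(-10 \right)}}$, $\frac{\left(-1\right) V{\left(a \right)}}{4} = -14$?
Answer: $\frac{i \sqrt{44467899}}{14} \approx 476.32 i$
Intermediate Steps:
$t = 129$ ($t = -4 + \left(82 + 51\right) = -4 + 133 = 129$)
$V{\left(a \right)} = 56$ ($V{\left(a \right)} = \left(-4\right) \left(-14\right) = 56$)
$j = - \frac{1}{28}$ ($j = - \frac{2}{56} = \left(-2\right) \frac{1}{56} = - \frac{1}{28} \approx -0.035714$)
$R{\left(E \right)} = \frac{3611}{28}$ ($R{\left(E \right)} = - \frac{1}{28} + 129 = \frac{3611}{28}$)
$\sqrt{R{\left(\left(\frac{1 - 5}{2 - 5} + 0\right) 151 \right)} - 227006} = \sqrt{\frac{3611}{28} - 227006} = \sqrt{- \frac{6352557}{28}} = \frac{i \sqrt{44467899}}{14}$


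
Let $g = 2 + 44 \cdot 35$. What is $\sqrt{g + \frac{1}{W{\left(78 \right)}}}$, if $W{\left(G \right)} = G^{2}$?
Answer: $\frac{\sqrt{9381529}}{78} \approx 39.268$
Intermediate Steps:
$g = 1542$ ($g = 2 + 1540 = 1542$)
$\sqrt{g + \frac{1}{W{\left(78 \right)}}} = \sqrt{1542 + \frac{1}{78^{2}}} = \sqrt{1542 + \frac{1}{6084}} = \sqrt{\frac{9381529}{6084}} = \frac{\sqrt{9381529}}{78}$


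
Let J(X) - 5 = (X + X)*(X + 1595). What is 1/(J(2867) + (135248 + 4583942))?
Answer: 1/30304303 ≈ 3.2999e-8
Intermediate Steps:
J(X) = 5 + 2*X*(1595 + X) (J(X) = 5 + (X + X)*(X + 1595) = 5 + (2*X)*(1595 + X) = 5 + 2*X*(1595 + X))
1/(J(2867) + (135248 + 4583942)) = 1/((5 + 2*2867² + 3190*2867) + (135248 + 4583942)) = 1/((5 + 2*8219689 + 9145730) + 4719190) = 1/((5 + 16439378 + 9145730) + 4719190) = 1/(25585113 + 4719190) = 1/30304303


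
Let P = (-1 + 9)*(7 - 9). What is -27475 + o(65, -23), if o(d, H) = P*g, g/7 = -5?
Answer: -26915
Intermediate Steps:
g = -35 (g = 7*(-5) = -35)
P = -16 (P = 8*(-2) = -16)
o(d, H) = 560 (o(d, H) = -16*(-35) = 560)
-27475 + o(65, -23) = -27475 + 560 = -26915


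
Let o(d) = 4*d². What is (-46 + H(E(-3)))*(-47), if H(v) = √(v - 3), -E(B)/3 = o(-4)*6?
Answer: 2162 - 47*I*√1155 ≈ 2162.0 - 1597.3*I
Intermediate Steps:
E(B) = -1152 (E(B) = -3*4*(-4)²*6 = -3*4*16*6 = -192*6 = -3*384 = -1152)
H(v) = √(-3 + v)
(-46 + H(E(-3)))*(-47) = (-46 + √(-3 - 1152))*(-47) = (-46 + √(-1155))*(-47) = (-46 + I*√1155)*(-47) = 2162 - 47*I*√1155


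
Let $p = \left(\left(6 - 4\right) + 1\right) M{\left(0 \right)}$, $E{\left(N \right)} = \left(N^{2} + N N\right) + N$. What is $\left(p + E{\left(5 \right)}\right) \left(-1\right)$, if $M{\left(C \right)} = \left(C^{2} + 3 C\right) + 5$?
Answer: $-70$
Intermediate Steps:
$E{\left(N \right)} = N + 2 N^{2}$ ($E{\left(N \right)} = \left(N^{2} + N^{2}\right) + N = 2 N^{2} + N = N + 2 N^{2}$)
$M{\left(C \right)} = 5 + C^{2} + 3 C$
$p = 15$ ($p = \left(\left(6 - 4\right) + 1\right) \left(5 + 0^{2} + 3 \cdot 0\right) = \left(2 + 1\right) \left(5 + 0 + 0\right) = 3 \cdot 5 = 15$)
$\left(p + E{\left(5 \right)}\right) \left(-1\right) = \left(15 + 5 \left(1 + 2 \cdot 5\right)\right) \left(-1\right) = \left(15 + 5 \left(1 + 10\right)\right) \left(-1\right) = \left(15 + 5 \cdot 11\right) \left(-1\right) = \left(15 + 55\right) \left(-1\right) = 70 \left(-1\right) = -70$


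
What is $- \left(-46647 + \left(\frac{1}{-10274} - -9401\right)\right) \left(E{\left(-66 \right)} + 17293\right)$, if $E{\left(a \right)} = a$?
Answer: $\frac{6592176931935}{10274} \approx 6.4164 \cdot 10^{8}$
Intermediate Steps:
$- \left(-46647 + \left(\frac{1}{-10274} - -9401\right)\right) \left(E{\left(-66 \right)} + 17293\right) = - \left(-46647 + \left(\frac{1}{-10274} - -9401\right)\right) \left(-66 + 17293\right) = - \left(-46647 + \left(- \frac{1}{10274} + 9401\right)\right) 17227 = - \left(-46647 + \frac{96585873}{10274}\right) 17227 = - \frac{\left(-382665405\right) 17227}{10274} = \left(-1\right) \left(- \frac{6592176931935}{10274}\right) = \frac{6592176931935}{10274}$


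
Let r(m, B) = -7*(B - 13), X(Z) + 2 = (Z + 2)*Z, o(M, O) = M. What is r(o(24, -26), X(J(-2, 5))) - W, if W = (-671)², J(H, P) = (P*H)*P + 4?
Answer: -464304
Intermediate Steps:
J(H, P) = 4 + H*P² (J(H, P) = (H*P)*P + 4 = H*P² + 4 = 4 + H*P²)
X(Z) = -2 + Z*(2 + Z) (X(Z) = -2 + (Z + 2)*Z = -2 + (2 + Z)*Z = -2 + Z*(2 + Z))
r(m, B) = 91 - 7*B (r(m, B) = -7*(-13 + B) = 91 - 7*B)
W = 450241
r(o(24, -26), X(J(-2, 5))) - W = (91 - 7*(-2 + (4 - 2*5²)² + 2*(4 - 2*5²))) - 1*450241 = (91 - 7*(-2 + (4 - 2*25)² + 2*(4 - 2*25))) - 450241 = (91 - 7*(-2 + (4 - 50)² + 2*(4 - 50))) - 450241 = (91 - 7*(-2 + (-46)² + 2*(-46))) - 450241 = (91 - 7*(-2 + 2116 - 92)) - 450241 = (91 - 7*2022) - 450241 = (91 - 14154) - 450241 = -14063 - 450241 = -464304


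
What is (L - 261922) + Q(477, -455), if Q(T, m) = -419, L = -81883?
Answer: -344224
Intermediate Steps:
(L - 261922) + Q(477, -455) = (-81883 - 261922) - 419 = -343805 - 419 = -344224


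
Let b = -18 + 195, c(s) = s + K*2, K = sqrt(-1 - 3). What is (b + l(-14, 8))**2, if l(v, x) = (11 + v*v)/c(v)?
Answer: 299568573/11236 - 3583791*I/2809 ≈ 26662.0 - 1275.8*I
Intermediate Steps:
K = 2*I (K = sqrt(-4) = 2*I ≈ 2.0*I)
c(s) = s + 4*I (c(s) = s + (2*I)*2 = s + 4*I)
l(v, x) = (11 + v**2)/(v + 4*I) (l(v, x) = (11 + v*v)/(v + 4*I) = (11 + v**2)/(v + 4*I))
b = 177
(b + l(-14, 8))**2 = (177 + (11 + (-14)**2)/(-14 + 4*I))**2 = (177 + ((-14 - 4*I)/212)*(11 + 196))**2 = (177 + ((-14 - 4*I)/212)*207)**2 = (177 + 207*(-14 - 4*I)/212)**2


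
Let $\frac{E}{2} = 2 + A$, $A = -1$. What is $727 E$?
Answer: $1454$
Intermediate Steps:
$E = 2$ ($E = 2 \left(2 - 1\right) = 2 \cdot 1 = 2$)
$727 E = 727 \cdot 2 = 1454$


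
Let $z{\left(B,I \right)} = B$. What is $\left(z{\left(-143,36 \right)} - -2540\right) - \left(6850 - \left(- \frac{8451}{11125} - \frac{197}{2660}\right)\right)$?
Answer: $- \frac{26360014757}{5918500} \approx -4453.8$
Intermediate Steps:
$\left(z{\left(-143,36 \right)} - -2540\right) - \left(6850 - \left(- \frac{8451}{11125} - \frac{197}{2660}\right)\right) = \left(-143 - -2540\right) - \left(6850 - \left(- \frac{8451}{11125} - \frac{197}{2660}\right)\right) = \left(-143 + 2540\right) - \left(6850 - \left(- \frac{8451}{11125} + \frac{591}{-7980}\right)\right) = 2397 - \left(6850 + \left(\frac{8451}{11125} - - \frac{197}{2660}\right)\right) = 2397 - \left(6850 + \left(\frac{8451}{11125} + \frac{197}{2660}\right)\right) = 2397 - \left(6850 + \frac{4934257}{5918500}\right) = 2397 - \frac{40546659257}{5918500} = - \frac{26360014757}{5918500}$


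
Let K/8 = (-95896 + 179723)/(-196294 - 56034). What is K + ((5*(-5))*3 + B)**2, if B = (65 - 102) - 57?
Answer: 900758674/31541 ≈ 28558.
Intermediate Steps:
B = -94 (B = -37 - 57 = -94)
K = -83827/31541 (K = 8*((-95896 + 179723)/(-196294 - 56034)) = 8*(83827/(-252328)) = 8*(83827*(-1/252328)) = 8*(-83827/252328) = -83827/31541 ≈ -2.6577)
K + ((5*(-5))*3 + B)**2 = -83827/31541 + ((5*(-5))*3 - 94)**2 = -83827/31541 + (-25*3 - 94)**2 = -83827/31541 + (-75 - 94)**2 = -83827/31541 + (-169)**2 = -83827/31541 + 28561 = 900758674/31541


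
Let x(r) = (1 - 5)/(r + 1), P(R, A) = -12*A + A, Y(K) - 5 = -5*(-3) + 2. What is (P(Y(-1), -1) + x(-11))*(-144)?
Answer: -8208/5 ≈ -1641.6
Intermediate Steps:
Y(K) = 22 (Y(K) = 5 + (-5*(-3) + 2) = 5 + (15 + 2) = 5 + 17 = 22)
P(R, A) = -11*A
x(r) = -4/(1 + r)
(P(Y(-1), -1) + x(-11))*(-144) = (-11*(-1) - 4/(1 - 11))*(-144) = (11 - 4/(-10))*(-144) = (11 - 4*(-⅒))*(-144) = (11 + ⅖)*(-144) = (57/5)*(-144) = -8208/5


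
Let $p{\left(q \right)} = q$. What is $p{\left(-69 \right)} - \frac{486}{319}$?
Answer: $- \frac{22497}{319} \approx -70.524$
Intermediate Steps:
$p{\left(-69 \right)} - \frac{486}{319} = -69 - \frac{486}{319} = - \frac{22497}{319}$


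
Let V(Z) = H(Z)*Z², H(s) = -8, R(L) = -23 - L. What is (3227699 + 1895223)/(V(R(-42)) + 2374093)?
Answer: 5122922/2371205 ≈ 2.1605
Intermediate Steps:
V(Z) = -8*Z²
(3227699 + 1895223)/(V(R(-42)) + 2374093) = (3227699 + 1895223)/(-8*(-23 - 1*(-42))² + 2374093) = 5122922/(-8*(-23 + 42)² + 2374093) = 5122922/(-8*19² + 2374093) = 5122922/(-8*361 + 2374093) = 5122922/(-2888 + 2374093) = 5122922/2371205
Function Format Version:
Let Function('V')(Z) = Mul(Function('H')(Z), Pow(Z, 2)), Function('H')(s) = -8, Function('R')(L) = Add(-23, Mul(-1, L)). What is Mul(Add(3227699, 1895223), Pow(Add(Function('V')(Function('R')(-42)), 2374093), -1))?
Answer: Rational(5122922, 2371205) ≈ 2.1605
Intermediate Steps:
Function('V')(Z) = Mul(-8, Pow(Z, 2))
Mul(Add(3227699, 1895223), Pow(Add(Function('V')(Function('R')(-42)), 2374093), -1)) = Mul(Add(3227699, 1895223), Pow(Add(Mul(-8, Pow(Add(-23, Mul(-1, -42)), 2)), 2374093), -1)) = Mul(5122922, Pow(Add(Mul(-8, Pow(Add(-23, 42), 2)), 2374093), -1)) = Mul(5122922, Pow(Add(Mul(-8, Pow(19, 2)), 2374093), -1)) = Mul(5122922, Pow(Add(Mul(-8, 361), 2374093), -1)) = Mul(5122922, Pow(Add(-2888, 2374093), -1)) = Mul(5122922, Pow(2371205, -1)) = Mul(5122922, Rational(1, 2371205)) = Rational(5122922, 2371205)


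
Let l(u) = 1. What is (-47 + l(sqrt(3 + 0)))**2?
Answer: 2116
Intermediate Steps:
(-47 + l(sqrt(3 + 0)))**2 = (-47 + 1)**2 = (-46)**2 = 2116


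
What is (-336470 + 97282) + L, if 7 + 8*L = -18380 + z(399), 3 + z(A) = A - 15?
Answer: -965755/4 ≈ -2.4144e+5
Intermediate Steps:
z(A) = -18 + A (z(A) = -3 + (A - 15) = -3 + (-15 + A) = -18 + A)
L = -9003/4 (L = -7/8 + (-18380 + (-18 + 399))/8 = -7/8 + (-18380 + 381)/8 = -7/8 + (⅛)*(-17999) = -7/8 - 17999/8 = -9003/4 ≈ -2250.8)
(-336470 + 97282) + L = (-336470 + 97282) - 9003/4 = -239188 - 9003/4 = -965755/4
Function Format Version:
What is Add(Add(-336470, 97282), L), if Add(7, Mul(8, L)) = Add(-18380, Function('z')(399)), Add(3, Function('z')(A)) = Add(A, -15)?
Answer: Rational(-965755, 4) ≈ -2.4144e+5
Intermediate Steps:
Function('z')(A) = Add(-18, A) (Function('z')(A) = Add(-3, Add(A, -15)) = Add(-3, Add(-15, A)) = Add(-18, A))
L = Rational(-9003, 4) (L = Add(Rational(-7, 8), Mul(Rational(1, 8), Add(-18380, Add(-18, 399)))) = Add(Rational(-7, 8), Mul(Rational(1, 8), Add(-18380, 381))) = Add(Rational(-7, 8), Mul(Rational(1, 8), -17999)) = Add(Rational(-7, 8), Rational(-17999, 8)) = Rational(-9003, 4) ≈ -2250.8)
Add(Add(-336470, 97282), L) = Add(Add(-336470, 97282), Rational(-9003, 4)) = Add(-239188, Rational(-9003, 4)) = Rational(-965755, 4)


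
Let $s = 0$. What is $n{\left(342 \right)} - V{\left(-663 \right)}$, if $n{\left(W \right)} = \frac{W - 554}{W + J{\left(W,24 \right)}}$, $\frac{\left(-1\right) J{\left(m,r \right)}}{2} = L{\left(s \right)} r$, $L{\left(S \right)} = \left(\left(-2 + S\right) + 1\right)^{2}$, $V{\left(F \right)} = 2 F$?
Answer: $\frac{194816}{147} \approx 1325.3$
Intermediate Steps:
$L{\left(S \right)} = \left(-1 + S\right)^{2}$
$J{\left(m,r \right)} = - 2 r$ ($J{\left(m,r \right)} = - 2 \left(-1 + 0\right)^{2} r = - 2 \left(-1\right)^{2} r = - 2 \cdot 1 r = - 2 r$)
$n{\left(W \right)} = \frac{-554 + W}{-48 + W}$ ($n{\left(W \right)} = \frac{W - 554}{W - 48} = \frac{-554 + W}{W - 48} = \frac{-554 + W}{-48 + W}$)
$n{\left(342 \right)} - V{\left(-663 \right)} = \frac{-554 + 342}{-48 + 342} - 2 \left(-663\right) = \frac{1}{294} \left(-212\right) - -1326 = \frac{1}{294} \left(-212\right) + 1326 = - \frac{106}{147} + 1326 = \frac{194816}{147}$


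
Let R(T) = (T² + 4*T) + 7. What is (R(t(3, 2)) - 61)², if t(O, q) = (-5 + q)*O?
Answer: 81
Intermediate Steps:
t(O, q) = O*(-5 + q)
R(T) = 7 + T² + 4*T
(R(t(3, 2)) - 61)² = ((7 + (3*(-5 + 2))² + 4*(3*(-5 + 2))) - 61)² = ((7 + (3*(-3))² + 4*(3*(-3))) - 61)² = ((7 + (-9)² + 4*(-9)) - 61)² = ((7 + 81 - 36) - 61)² = (52 - 61)² = (-9)² = 81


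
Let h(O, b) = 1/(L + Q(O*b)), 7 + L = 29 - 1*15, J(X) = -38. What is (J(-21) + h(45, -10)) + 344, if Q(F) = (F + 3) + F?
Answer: 272339/890 ≈ 306.00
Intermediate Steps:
Q(F) = 3 + 2*F (Q(F) = (3 + F) + F = 3 + 2*F)
L = 7 (L = -7 + (29 - 1*15) = -7 + (29 - 15) = -7 + 14 = 7)
h(O, b) = 1/(10 + 2*O*b) (h(O, b) = 1/(7 + (3 + 2*(O*b))) = 1/(7 + (3 + 2*O*b)) = 1/(10 + 2*O*b))
(J(-21) + h(45, -10)) + 344 = (-38 + 1/(2*(5 + 45*(-10)))) + 344 = (-38 + 1/(2*(5 - 450))) + 344 = (-38 + (½)/(-445)) + 344 = (-38 + (½)*(-1/445)) + 344 = (-38 - 1/890) + 344 = -33821/890 + 344 = 272339/890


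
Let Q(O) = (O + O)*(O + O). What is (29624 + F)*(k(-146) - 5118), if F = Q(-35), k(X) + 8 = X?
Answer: -182010528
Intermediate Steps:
k(X) = -8 + X
Q(O) = 4*O**2 (Q(O) = (2*O)*(2*O) = 4*O**2)
F = 4900 (F = 4*(-35)**2 = 4*1225 = 4900)
(29624 + F)*(k(-146) - 5118) = (29624 + 4900)*((-8 - 146) - 5118) = 34524*(-154 - 5118) = 34524*(-5272) = -182010528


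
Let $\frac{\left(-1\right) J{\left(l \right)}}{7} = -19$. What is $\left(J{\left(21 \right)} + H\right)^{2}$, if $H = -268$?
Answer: $18225$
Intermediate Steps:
$J{\left(l \right)} = 133$ ($J{\left(l \right)} = \left(-7\right) \left(-19\right) = 133$)
$\left(J{\left(21 \right)} + H\right)^{2} = \left(133 - 268\right)^{2} = \left(-135\right)^{2} = 18225$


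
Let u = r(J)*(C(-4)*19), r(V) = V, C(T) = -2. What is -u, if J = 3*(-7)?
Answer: -798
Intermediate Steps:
J = -21
u = 798 (u = -(-42)*19 = -21*(-38) = 798)
-u = -1*798 = -798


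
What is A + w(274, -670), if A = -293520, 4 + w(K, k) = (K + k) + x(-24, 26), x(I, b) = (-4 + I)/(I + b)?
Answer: -293934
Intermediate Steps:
x(I, b) = (-4 + I)/(I + b)
w(K, k) = -18 + K + k (w(K, k) = -4 + ((K + k) + (-4 - 24)/(-24 + 26)) = -4 + ((K + k) - 28/2) = -4 + ((K + k) + (½)*(-28)) = -4 + ((K + k) - 14) = -4 + (-14 + K + k) = -18 + K + k)
A + w(274, -670) = -293520 + (-18 + 274 - 670) = -293520 - 414 = -293934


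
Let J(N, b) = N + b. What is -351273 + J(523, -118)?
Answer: -350868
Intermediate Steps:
-351273 + J(523, -118) = -351273 + (523 - 118) = -351273 + 405 = -350868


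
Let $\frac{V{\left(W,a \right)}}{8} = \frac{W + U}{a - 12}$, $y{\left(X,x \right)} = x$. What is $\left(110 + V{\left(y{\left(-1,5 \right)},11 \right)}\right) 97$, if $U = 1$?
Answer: $6014$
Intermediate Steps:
$V{\left(W,a \right)} = \frac{8 \left(1 + W\right)}{-12 + a}$ ($V{\left(W,a \right)} = 8 \frac{W + 1}{a - 12} = 8 \frac{1 + W}{-12 + a} = \frac{8 \left(1 + W\right)}{-12 + a}$)
$\left(110 + V{\left(y{\left(-1,5 \right)},11 \right)}\right) 97 = \left(110 + \frac{8 \left(1 + 5\right)}{-12 + 11}\right) 97 = \left(110 + 8 \frac{1}{-1} \cdot 6\right) 97 = \left(110 + 8 \left(-1\right) 6\right) 97 = \left(110 - 48\right) 97 = 62 \cdot 97 = 6014$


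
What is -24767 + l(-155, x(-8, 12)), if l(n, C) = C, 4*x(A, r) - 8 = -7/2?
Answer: -198127/8 ≈ -24766.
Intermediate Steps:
x(A, r) = 9/8 (x(A, r) = 2 + (-7/2)/4 = 2 + (-7*½)/4 = 2 + (¼)*(-7/2) = 2 - 7/8 = 9/8)
-24767 + l(-155, x(-8, 12)) = -24767 + 9/8 = -198127/8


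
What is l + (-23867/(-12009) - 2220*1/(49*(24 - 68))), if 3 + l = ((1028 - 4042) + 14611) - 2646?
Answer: 57938600056/6472851 ≈ 8951.0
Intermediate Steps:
l = 8948 (l = -3 + (((1028 - 4042) + 14611) - 2646) = -3 + ((-3014 + 14611) - 2646) = -3 + (11597 - 2646) = -3 + 8951 = 8948)
l + (-23867/(-12009) - 2220*1/(49*(24 - 68))) = 8948 + (-23867/(-12009) - 2220*1/(49*(24 - 68))) = 8948 + (-23867*(-1/12009) - 2220/((-44*49))) = 8948 + (23867/12009 - 2220/(-2156)) = 8948 + (23867/12009 - 2220*(-1/2156)) = 8948 + (23867/12009 + 555/539) = 8948 + 19529308/6472851 = 57938600056/6472851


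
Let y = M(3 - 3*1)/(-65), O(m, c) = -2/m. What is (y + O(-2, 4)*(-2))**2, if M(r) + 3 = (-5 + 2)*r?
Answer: 16129/4225 ≈ 3.8175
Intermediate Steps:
M(r) = -3 - 3*r (M(r) = -3 + (-5 + 2)*r = -3 - 3*r)
y = 3/65 (y = (-3 - 3*(3 - 3*1))/(-65) = (-3 - 3*(3 - 3))*(-1/65) = (-3 - 3*0)*(-1/65) = (-3 + 0)*(-1/65) = -3*(-1/65) = 3/65 ≈ 0.046154)
(y + O(-2, 4)*(-2))**2 = (3/65 - 2/(-2)*(-2))**2 = (3/65 - 2*(-1/2)*(-2))**2 = (3/65 + 1*(-2))**2 = (3/65 - 2)**2 = (-127/65)**2 = 16129/4225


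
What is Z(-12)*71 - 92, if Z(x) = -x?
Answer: 760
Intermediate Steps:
Z(-12)*71 - 92 = -1*(-12)*71 - 92 = 12*71 - 92 = 852 - 92 = 760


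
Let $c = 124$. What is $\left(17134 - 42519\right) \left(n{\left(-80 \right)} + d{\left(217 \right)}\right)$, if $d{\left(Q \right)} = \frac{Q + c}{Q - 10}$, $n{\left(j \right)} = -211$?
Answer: $\frac{1100084360}{207} \approx 5.3144 \cdot 10^{6}$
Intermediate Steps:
$d{\left(Q \right)} = \frac{124 + Q}{-10 + Q}$ ($d{\left(Q \right)} = \frac{Q + 124}{Q - 10} = \frac{124 + Q}{-10 + Q}$)
$\left(17134 - 42519\right) \left(n{\left(-80 \right)} + d{\left(217 \right)}\right) = \left(17134 - 42519\right) \left(-211 + \frac{124 + 217}{-10 + 217}\right) = - 25385 \left(-211 + \frac{1}{207} \cdot 341\right) = - 25385 \left(-211 + \frac{341}{207}\right) = \left(-25385\right) \left(- \frac{43336}{207}\right) = \frac{1100084360}{207}$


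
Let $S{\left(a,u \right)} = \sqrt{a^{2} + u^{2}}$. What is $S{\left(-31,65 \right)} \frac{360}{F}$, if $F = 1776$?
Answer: $\frac{15 \sqrt{5186}}{74} \approx 14.597$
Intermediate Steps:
$S{\left(-31,65 \right)} \frac{360}{F} = \sqrt{\left(-31\right)^{2} + 65^{2}} \cdot \frac{360}{1776} = \sqrt{961 + 4225} \cdot 360 \cdot \frac{1}{1776} = \sqrt{5186} \cdot \frac{15}{74} = \frac{15 \sqrt{5186}}{74}$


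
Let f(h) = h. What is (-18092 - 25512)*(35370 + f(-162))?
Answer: -1535209632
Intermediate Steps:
(-18092 - 25512)*(35370 + f(-162)) = (-18092 - 25512)*(35370 - 162) = -43604*35208 = -1535209632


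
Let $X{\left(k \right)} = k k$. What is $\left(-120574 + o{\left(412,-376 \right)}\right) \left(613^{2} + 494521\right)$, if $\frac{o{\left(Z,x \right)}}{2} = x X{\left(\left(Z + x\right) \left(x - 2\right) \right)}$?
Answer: $-121191123374671580$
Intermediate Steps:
$X{\left(k \right)} = k^{2}$
$o{\left(Z,x \right)} = 2 x \left(-2 + x\right)^{2} \left(Z + x\right)^{2}$ ($o{\left(Z,x \right)} = 2 x \left(\left(Z + x\right) \left(x - 2\right)\right)^{2} = 2 x \left(\left(Z + x\right) \left(-2 + x\right)\right)^{2} = 2 x \left(\left(-2 + x\right) \left(Z + x\right)\right)^{2} = 2 x \left(-2 + x\right)^{2} \left(Z + x\right)^{2}$)
$\left(-120574 + o{\left(412,-376 \right)}\right) \left(613^{2} + 494521\right) = \left(-120574 + 2 \left(-376\right) \left(\left(-376\right)^{2} - 824 - -752 + 412 \left(-376\right)\right)^{2}\right) \left(613^{2} + 494521\right) = \left(-120574 + 2 \left(-376\right) \left(141376 - 824 + 752 - 154912\right)^{2}\right) \left(375769 + 494521\right) = \left(-120574 + 2 \left(-376\right) \left(-13608\right)^{2}\right) 870290 = \left(-120574 + 2 \left(-376\right) 185177664\right) 870290 = \left(-120574 - 139253603328\right) 870290 = \left(-139253723902\right) 870290 = -121191123374671580$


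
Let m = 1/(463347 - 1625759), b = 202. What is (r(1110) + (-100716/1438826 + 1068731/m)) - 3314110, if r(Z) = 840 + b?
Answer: -893733282199185478/719413 ≈ -1.2423e+12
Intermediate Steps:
m = -1/1162412 (m = 1/(-1162412) = -1/1162412 ≈ -8.6028e-7)
r(Z) = 1042 (r(Z) = 840 + 202 = 1042)
(r(1110) + (-100716/1438826 + 1068731/m)) - 3314110 = (1042 + (-100716/1438826 + 1068731/(-1/1162412))) - 3314110 = (1042 + (-100716*1/1438826 + 1068731*(-1162412))) - 3314110 = (1042 + (-50358/719413 - 1242305739172)) - 3314110 = (1042 - 893730898734996394/719413) - 3314110 = -893730897985368048/719413 - 3314110 = -893733282199185478/719413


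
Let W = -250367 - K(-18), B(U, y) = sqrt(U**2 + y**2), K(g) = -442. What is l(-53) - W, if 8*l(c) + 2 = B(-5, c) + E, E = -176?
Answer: 999611/4 + sqrt(2834)/8 ≈ 2.4991e+5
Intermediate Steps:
W = -249925 (W = -250367 - 1*(-442) = -250367 + 442 = -249925)
l(c) = -89/4 + sqrt(25 + c**2)/8 (l(c) = -1/4 + (sqrt((-5)**2 + c**2) - 176)/8 = -1/4 + (sqrt(25 + c**2) - 176)/8 = -1/4 + (-176 + sqrt(25 + c**2))/8 = -1/4 + (-22 + sqrt(25 + c**2)/8) = -89/4 + sqrt(25 + c**2)/8)
l(-53) - W = (-89/4 + sqrt(25 + (-53)**2)/8) - 1*(-249925) = (-89/4 + sqrt(25 + 2809)/8) + 249925 = (-89/4 + sqrt(2834)/8) + 249925 = 999611/4 + sqrt(2834)/8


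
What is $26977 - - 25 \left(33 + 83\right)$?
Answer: $29877$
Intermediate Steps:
$26977 - - 25 \left(33 + 83\right) = 26977 - - 25 \cdot 116 = 26977 - \left(-1\right) 2900 = 26977 - -2900 = 26977 + 2900 = 29877$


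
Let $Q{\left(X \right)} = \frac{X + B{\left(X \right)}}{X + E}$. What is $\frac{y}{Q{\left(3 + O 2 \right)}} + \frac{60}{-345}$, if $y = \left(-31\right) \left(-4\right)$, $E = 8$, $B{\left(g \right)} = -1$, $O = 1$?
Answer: $\frac{9265}{23} \approx 402.83$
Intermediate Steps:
$y = 124$
$Q{\left(X \right)} = \frac{-1 + X}{8 + X}$ ($Q{\left(X \right)} = \frac{X - 1}{X + 8} = \frac{-1 + X}{8 + X}$)
$\frac{y}{Q{\left(3 + O 2 \right)}} + \frac{60}{-345} = \frac{124}{\frac{1}{8 + \left(3 + 1 \cdot 2\right)} \left(-1 + \left(3 + 1 \cdot 2\right)\right)} + \frac{60}{-345} = \frac{124}{\frac{1}{8 + \left(3 + 2\right)} \left(-1 + \left(3 + 2\right)\right)} + 60 \left(- \frac{1}{345}\right) = \frac{124}{\frac{1}{8 + 5} \left(-1 + 5\right)} - \frac{4}{23} = \frac{124}{\frac{1}{13} \cdot 4} - \frac{4}{23} = \frac{124}{\frac{4}{13}} - \frac{4}{23} = 124 \cdot \frac{13}{4} - \frac{4}{23} = 403 - \frac{4}{23} = \frac{9265}{23}$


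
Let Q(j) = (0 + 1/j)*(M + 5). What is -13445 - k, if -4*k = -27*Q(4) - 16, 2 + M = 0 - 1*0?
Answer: -215265/16 ≈ -13454.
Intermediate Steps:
M = -2 (M = -2 + (0 - 1*0) = -2 + (0 + 0) = -2 + 0 = -2)
Q(j) = 3/j (Q(j) = (0 + 1/j)*(-2 + 5) = 3/j)
k = 145/16 (k = -(-81/4 - 16)/4 = -¼*(-145/4) = 145/16 ≈ 9.0625)
-13445 - k = -13445 - 1*145/16 = -13445 - 145/16 = -215265/16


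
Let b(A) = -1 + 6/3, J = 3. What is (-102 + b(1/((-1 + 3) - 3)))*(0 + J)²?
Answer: -909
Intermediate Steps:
b(A) = 1 (b(A) = -1 + 6*(⅓) = -1 + 2 = 1)
(-102 + b(1/((-1 + 3) - 3)))*(0 + J)² = (-102 + 1)*(0 + 3)² = -101*3² = -101*9 = -909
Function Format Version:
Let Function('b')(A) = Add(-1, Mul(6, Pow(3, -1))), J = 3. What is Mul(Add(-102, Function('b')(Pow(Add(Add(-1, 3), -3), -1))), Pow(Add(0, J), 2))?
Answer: -909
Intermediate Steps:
Function('b')(A) = 1 (Function('b')(A) = Add(-1, Mul(6, Rational(1, 3))) = Add(-1, 2) = 1)
Mul(Add(-102, Function('b')(Pow(Add(Add(-1, 3), -3), -1))), Pow(Add(0, J), 2)) = Mul(Add(-102, 1), Pow(Add(0, 3), 2)) = Mul(-101, Pow(3, 2)) = Mul(-101, 9) = -909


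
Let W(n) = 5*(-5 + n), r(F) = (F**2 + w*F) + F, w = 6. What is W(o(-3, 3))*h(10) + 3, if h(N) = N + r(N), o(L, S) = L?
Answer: -7197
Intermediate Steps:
r(F) = F**2 + 7*F (r(F) = (F**2 + 6*F) + F = F**2 + 7*F)
W(n) = -25 + 5*n
h(N) = N + N*(7 + N)
W(o(-3, 3))*h(10) + 3 = (-25 + 5*(-3))*(10*(8 + 10)) + 3 = (-25 - 15)*(10*18) + 3 = -40*180 + 3 = -7200 + 3 = -7197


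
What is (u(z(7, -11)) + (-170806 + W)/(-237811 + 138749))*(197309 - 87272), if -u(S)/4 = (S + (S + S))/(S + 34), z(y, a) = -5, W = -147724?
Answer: 835240800165/1436399 ≈ 5.8148e+5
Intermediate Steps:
u(S) = -12*S/(34 + S) (u(S) = -4*(S + (S + S))/(S + 34) = -4*(S + 2*S)/(34 + S) = -4*3*S/(34 + S) = -12*S/(34 + S))
(u(z(7, -11)) + (-170806 + W)/(-237811 + 138749))*(197309 - 87272) = (-12*(-5)/(34 - 5) + (-170806 - 147724)/(-237811 + 138749))*(197309 - 87272) = (-12*(-5)/29 - 318530/(-99062))*110037 = (-12*(-5)*1/29 - 318530*(-1/99062))*110037 = (60/29 + 159265/49531)*110037 = (7590545/1436399)*110037 = 835240800165/1436399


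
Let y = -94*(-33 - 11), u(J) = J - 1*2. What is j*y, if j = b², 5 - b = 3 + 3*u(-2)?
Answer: 810656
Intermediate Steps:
u(J) = -2 + J (u(J) = J - 2 = -2 + J)
b = 14 (b = 5 - (3 + 3*(-2 - 2)) = 5 - (3 + 3*(-4)) = 5 - (3 - 12) = 5 - 1*(-9) = 5 + 9 = 14)
j = 196 (j = 14² = 196)
y = 4136 (y = -94*(-44) = 4136)
j*y = 196*4136 = 810656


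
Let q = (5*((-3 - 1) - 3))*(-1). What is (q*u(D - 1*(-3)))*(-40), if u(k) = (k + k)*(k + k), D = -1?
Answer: -22400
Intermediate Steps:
q = 35 (q = (5*(-4 - 3))*(-1) = (5*(-7))*(-1) = -35*(-1) = 35)
u(k) = 4*k**2 (u(k) = (2*k)*(2*k) = 4*k**2)
(q*u(D - 1*(-3)))*(-40) = (35*(4*(-1 - 1*(-3))**2))*(-40) = (35*(4*(-1 + 3)**2))*(-40) = (35*(4*2**2))*(-40) = (35*(4*4))*(-40) = (35*16)*(-40) = 560*(-40) = -22400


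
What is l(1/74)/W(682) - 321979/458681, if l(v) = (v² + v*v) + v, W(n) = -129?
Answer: -1322570426/1883802867 ≈ -0.70208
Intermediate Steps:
l(v) = v + 2*v² (l(v) = (v² + v²) + v = 2*v² + v = v + 2*v²)
l(1/74)/W(682) - 321979/458681 = ((1 + 2/74)/74)/(-129) - 321979/458681 = ((1 + 2*(1/74))/74)*(-1/129) - 321979*1/458681 = ((1 + 1/37)/74)*(-1/129) - 321979/458681 = ((1/74)*(38/37))*(-1/129) - 321979/458681 = (19/1369)*(-1/129) - 321979/458681 = -19/176601 - 321979/458681 = -1322570426/1883802867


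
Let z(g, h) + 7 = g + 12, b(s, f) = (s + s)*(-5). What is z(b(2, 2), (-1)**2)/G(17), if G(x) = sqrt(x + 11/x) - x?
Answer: 4335/4613 + 150*sqrt(51)/4613 ≈ 1.1720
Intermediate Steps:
b(s, f) = -10*s (b(s, f) = (2*s)*(-5) = -10*s)
z(g, h) = 5 + g (z(g, h) = -7 + (g + 12) = -7 + (12 + g) = 5 + g)
z(b(2, 2), (-1)**2)/G(17) = (5 - 10*2)/(sqrt(17 + 11/17) - 1*17) = (5 - 20)/(sqrt(17 + 11*(1/17)) - 17) = -15/(sqrt(17 + 11/17) - 17) = -15/(sqrt(300/17) - 17) = -15/(10*sqrt(51)/17 - 17) = -15/(-17 + 10*sqrt(51)/17)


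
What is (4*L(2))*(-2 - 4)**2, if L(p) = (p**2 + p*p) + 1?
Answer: 1296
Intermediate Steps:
L(p) = 1 + 2*p**2 (L(p) = (p**2 + p**2) + 1 = 2*p**2 + 1 = 1 + 2*p**2)
(4*L(2))*(-2 - 4)**2 = (4*(1 + 2*2**2))*(-2 - 4)**2 = (4*(1 + 2*4))*(-6)**2 = (4*(1 + 8))*36 = (4*9)*36 = 36*36 = 1296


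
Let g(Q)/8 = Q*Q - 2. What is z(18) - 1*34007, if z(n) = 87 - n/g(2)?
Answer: -271369/8 ≈ -33921.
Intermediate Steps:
g(Q) = -16 + 8*Q² (g(Q) = 8*(Q*Q - 2) = 8*(Q² - 2) = 8*(-2 + Q²) = -16 + 8*Q²)
z(n) = 87 - n/16 (z(n) = 87 - n/(-16 + 8*2²) = 87 - n/(-16 + 8*4) = 87 - n/(-16 + 32) = 87 - n/16)
z(18) - 1*34007 = (87 - 1/16*18) - 1*34007 = (87 - 9/8) - 34007 = 687/8 - 34007 = -271369/8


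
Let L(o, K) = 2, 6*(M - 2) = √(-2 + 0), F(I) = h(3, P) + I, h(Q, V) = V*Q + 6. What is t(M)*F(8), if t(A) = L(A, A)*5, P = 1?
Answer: 170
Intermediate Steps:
h(Q, V) = 6 + Q*V (h(Q, V) = Q*V + 6 = 6 + Q*V)
F(I) = 9 + I (F(I) = (6 + 3*1) + I = (6 + 3) + I = 9 + I)
M = 2 + I*√2/6 (M = 2 + √(-2 + 0)/6 = 2 + √(-2)/6 = 2 + (I*√2)/6 = 2 + I*√2/6 ≈ 2.0 + 0.2357*I)
t(A) = 10 (t(A) = 2*5 = 10)
t(M)*F(8) = 10*(9 + 8) = 10*17 = 170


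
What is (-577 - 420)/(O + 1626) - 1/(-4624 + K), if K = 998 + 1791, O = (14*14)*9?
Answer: -365221/1244130 ≈ -0.29356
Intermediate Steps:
O = 1764 (O = 196*9 = 1764)
K = 2789
(-577 - 420)/(O + 1626) - 1/(-4624 + K) = (-577 - 420)/(1764 + 1626) - 1/(-4624 + 2789) = -997/3390 - 1/(-1835) = -997*1/3390 - 1*(-1/1835) = -997/3390 + 1/1835 = -365221/1244130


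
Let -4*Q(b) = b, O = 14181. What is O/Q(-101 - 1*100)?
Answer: 18908/67 ≈ 282.21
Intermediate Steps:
Q(b) = -b/4
O/Q(-101 - 1*100) = 14181/((-(-101 - 1*100)/4)) = 14181/((-(-101 - 100)/4)) = 14181/((-¼*(-201))) = 14181/(201/4) = 14181*(4/201) = 18908/67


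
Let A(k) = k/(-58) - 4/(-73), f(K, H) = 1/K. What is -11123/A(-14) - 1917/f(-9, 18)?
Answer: -12729760/627 ≈ -20303.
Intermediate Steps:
A(k) = 4/73 - k/58 (A(k) = k*(-1/58) - 4*(-1/73) = -k/58 + 4/73 = 4/73 - k/58)
-11123/A(-14) - 1917/f(-9, 18) = -11123/(4/73 - 1/58*(-14)) - 1917/(1/(-9)) = -11123/(4/73 + 7/29) - 1917/(-1/9) = -11123/627/2117 - 1917*(-9) = -11123*2117/627 + 17253 = -23547391/627 + 17253 = -12729760/627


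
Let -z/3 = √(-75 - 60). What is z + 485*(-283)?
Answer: -137255 - 9*I*√15 ≈ -1.3726e+5 - 34.857*I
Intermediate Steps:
z = -9*I*√15 (z = -3*√(-75 - 60) = -9*I*√15 ≈ -34.857*I)
z + 485*(-283) = -9*I*√15 + 485*(-283) = -9*I*√15 - 137255 = -137255 - 9*I*√15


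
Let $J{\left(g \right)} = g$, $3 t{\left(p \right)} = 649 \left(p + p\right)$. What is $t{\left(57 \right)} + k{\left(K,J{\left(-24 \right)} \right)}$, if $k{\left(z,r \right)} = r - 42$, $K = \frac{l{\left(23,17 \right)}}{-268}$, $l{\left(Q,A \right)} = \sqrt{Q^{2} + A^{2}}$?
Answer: $24596$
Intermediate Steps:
$l{\left(Q,A \right)} = \sqrt{A^{2} + Q^{2}}$
$t{\left(p \right)} = \frac{1298 p}{3}$ ($t{\left(p \right)} = \frac{649 \left(p + p\right)}{3} = \frac{649 \cdot 2 p}{3} = \frac{1298 p}{3}$)
$K = - \frac{\sqrt{818}}{268}$ ($K = \frac{\sqrt{17^{2} + 23^{2}}}{-268} = \sqrt{289 + 529} \left(- \frac{1}{268}\right) = \sqrt{818} \left(- \frac{1}{268}\right) = - \frac{\sqrt{818}}{268} \approx -0.10672$)
$k{\left(z,r \right)} = -42 + r$ ($k{\left(z,r \right)} = r - 42 = -42 + r$)
$t{\left(57 \right)} + k{\left(K,J{\left(-24 \right)} \right)} = \frac{1298}{3} \cdot 57 - 66 = 24662 - 66 = 24596$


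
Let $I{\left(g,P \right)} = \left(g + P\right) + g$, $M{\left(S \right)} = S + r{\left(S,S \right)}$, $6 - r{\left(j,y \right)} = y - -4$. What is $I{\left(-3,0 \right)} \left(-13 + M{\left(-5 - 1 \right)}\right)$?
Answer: $66$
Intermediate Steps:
$r{\left(j,y \right)} = 2 - y$ ($r{\left(j,y \right)} = 6 - \left(y - -4\right) = 6 - \left(y + 4\right) = 6 - \left(4 + y\right) = 2 - y$)
$M{\left(S \right)} = 2$ ($M{\left(S \right)} = S - \left(-2 + S\right) = 2$)
$I{\left(g,P \right)} = P + 2 g$ ($I{\left(g,P \right)} = \left(P + g\right) + g = P + 2 g$)
$I{\left(-3,0 \right)} \left(-13 + M{\left(-5 - 1 \right)}\right) = \left(0 + 2 \left(-3\right)\right) \left(-13 + 2\right) = \left(0 - 6\right) \left(-11\right) = \left(-6\right) \left(-11\right) = 66$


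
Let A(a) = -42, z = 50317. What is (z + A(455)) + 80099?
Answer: 130374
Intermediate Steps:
(z + A(455)) + 80099 = (50317 - 42) + 80099 = 50275 + 80099 = 130374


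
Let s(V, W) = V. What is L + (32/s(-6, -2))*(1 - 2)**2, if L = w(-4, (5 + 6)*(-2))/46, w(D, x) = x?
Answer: -401/69 ≈ -5.8116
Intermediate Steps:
L = -11/23 (L = ((5 + 6)*(-2))/46 = (11*(-2))*(1/46) = -22*1/46 = -11/23 ≈ -0.47826)
L + (32/s(-6, -2))*(1 - 2)**2 = -11/23 + (32/(-6))*(1 - 2)**2 = -11/23 + (32*(-1/6))*(-1)**2 = -11/23 - 16/3*1 = -11/23 - 16/3 = -401/69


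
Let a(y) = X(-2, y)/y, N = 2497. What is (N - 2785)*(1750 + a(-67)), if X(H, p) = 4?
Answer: -33766848/67 ≈ -5.0398e+5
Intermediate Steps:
a(y) = 4/y
(N - 2785)*(1750 + a(-67)) = (2497 - 2785)*(1750 + 4/(-67)) = -288*(1750 + 4*(-1/67)) = -288*(1750 - 4/67) = -288*117246/67 = -33766848/67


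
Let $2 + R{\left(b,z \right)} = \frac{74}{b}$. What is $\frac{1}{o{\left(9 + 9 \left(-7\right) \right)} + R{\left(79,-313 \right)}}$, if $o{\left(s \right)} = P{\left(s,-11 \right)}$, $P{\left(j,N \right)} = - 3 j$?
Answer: $\frac{79}{12714} \approx 0.0062136$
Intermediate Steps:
$R{\left(b,z \right)} = -2 + \frac{74}{b}$
$o{\left(s \right)} = - 3 s$
$\frac{1}{o{\left(9 + 9 \left(-7\right) \right)} + R{\left(79,-313 \right)}} = \frac{1}{- 3 \left(9 + 9 \left(-7\right)\right) - \left(2 - \frac{74}{79}\right)} = \frac{1}{- 3 \left(9 - 63\right) + \left(-2 + 74 \cdot \frac{1}{79}\right)} = \frac{1}{\left(-3\right) \left(-54\right) + \left(-2 + \frac{74}{79}\right)} = \frac{1}{162 - \frac{84}{79}} = \frac{1}{\frac{12714}{79}} = \frac{79}{12714}$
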